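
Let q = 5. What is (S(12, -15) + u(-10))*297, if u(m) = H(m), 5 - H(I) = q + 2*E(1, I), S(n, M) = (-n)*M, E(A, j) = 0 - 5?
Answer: 56430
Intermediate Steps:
E(A, j) = -5
S(n, M) = -M*n
H(I) = 10 (H(I) = 5 - (5 + 2*(-5)) = 5 - (5 - 10) = 5 - 1*(-5) = 5 + 5 = 10)
u(m) = 10
(S(12, -15) + u(-10))*297 = (-1*(-15)*12 + 10)*297 = (180 + 10)*297 = 190*297 = 56430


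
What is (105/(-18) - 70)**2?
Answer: 207025/36 ≈ 5750.7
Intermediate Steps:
(105/(-18) - 70)**2 = (105*(-1/18) - 70)**2 = (-35/6 - 70)**2 = (-455/6)**2 = 207025/36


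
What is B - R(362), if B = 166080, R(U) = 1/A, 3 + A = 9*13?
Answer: 18933119/114 ≈ 1.6608e+5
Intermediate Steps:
A = 114 (A = -3 + 9*13 = -3 + 117 = 114)
R(U) = 1/114
B - R(362) = 166080 - 1*1/114 = 166080 - 1/114 = 18933119/114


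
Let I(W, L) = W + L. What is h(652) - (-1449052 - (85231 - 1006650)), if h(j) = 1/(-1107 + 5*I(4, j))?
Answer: 1146546510/2173 ≈ 5.2763e+5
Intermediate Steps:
I(W, L) = L + W
h(j) = 1/(-1087 + 5*j) (h(j) = 1/(-1107 + 5*(j + 4)) = 1/(-1107 + 5*(4 + j)) = 1/(-1107 + (20 + 5*j)) = 1/(-1087 + 5*j))
h(652) - (-1449052 - (85231 - 1006650)) = 1/(-1087 + 5*652) - (-1449052 - (85231 - 1006650)) = 1/(-1087 + 3260) - (-1449052 - 1*(-921419)) = 1/2173 - (-1449052 + 921419) = 1/2173 - 1*(-527633) = 1/2173 + 527633 = 1146546510/2173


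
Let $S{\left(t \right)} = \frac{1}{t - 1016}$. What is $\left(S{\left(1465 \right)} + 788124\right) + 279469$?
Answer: $\frac{479349258}{449} \approx 1.0676 \cdot 10^{6}$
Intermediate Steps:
$S{\left(t \right)} = \frac{1}{-1016 + t}$
$\left(S{\left(1465 \right)} + 788124\right) + 279469 = \left(\frac{1}{-1016 + 1465} + 788124\right) + 279469 = \left(\frac{1}{449} + 788124\right) + 279469 = \frac{353867677}{449} + 279469 = \frac{479349258}{449}$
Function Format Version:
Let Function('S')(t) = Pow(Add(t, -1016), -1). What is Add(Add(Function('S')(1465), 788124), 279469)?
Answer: Rational(479349258, 449) ≈ 1.0676e+6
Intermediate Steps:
Function('S')(t) = Pow(Add(-1016, t), -1)
Add(Add(Function('S')(1465), 788124), 279469) = Add(Add(Pow(Add(-1016, 1465), -1), 788124), 279469) = Add(Add(Pow(449, -1), 788124), 279469) = Add(Add(Rational(1, 449), 788124), 279469) = Add(Rational(353867677, 449), 279469) = Rational(479349258, 449)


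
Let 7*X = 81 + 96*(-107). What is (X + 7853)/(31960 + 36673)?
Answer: 44780/480431 ≈ 0.093208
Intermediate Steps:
X = -10191/7 (X = (81 + 96*(-107))/7 = (81 - 10272)/7 = (1/7)*(-10191) = -10191/7 ≈ -1455.9)
(X + 7853)/(31960 + 36673) = (-10191/7 + 7853)/(31960 + 36673) = (44780/7)/68633 = (44780/7)*(1/68633) = 44780/480431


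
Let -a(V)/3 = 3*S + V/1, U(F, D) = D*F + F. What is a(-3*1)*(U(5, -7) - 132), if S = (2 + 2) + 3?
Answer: 8748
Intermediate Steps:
S = 7 (S = 4 + 3 = 7)
U(F, D) = F + D*F
a(V) = -63 - 3*V (a(V) = -3*(3*7 + V/1) = -3*(21 + V*1) = -3*(21 + V) = -63 - 3*V)
a(-3*1)*(U(5, -7) - 132) = (-63 - (-9))*(5*(1 - 7) - 132) = (-63 - 3*(-3))*(5*(-6) - 132) = (-63 + 9)*(-30 - 132) = -54*(-162) = 8748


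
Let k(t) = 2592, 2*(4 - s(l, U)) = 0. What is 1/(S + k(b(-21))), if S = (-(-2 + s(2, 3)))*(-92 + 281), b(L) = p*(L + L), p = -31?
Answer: 1/2214 ≈ 0.00045167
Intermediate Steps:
s(l, U) = 4 (s(l, U) = 4 - ½*0 = 4 + 0 = 4)
b(L) = -62*L (b(L) = -31*(L + L) = -62*L)
S = -378 (S = (-(-2 + 4))*(-92 + 281) = -1*2*189 = -2*189 = -378)
1/(S + k(b(-21))) = 1/(-378 + 2592) = 1/2214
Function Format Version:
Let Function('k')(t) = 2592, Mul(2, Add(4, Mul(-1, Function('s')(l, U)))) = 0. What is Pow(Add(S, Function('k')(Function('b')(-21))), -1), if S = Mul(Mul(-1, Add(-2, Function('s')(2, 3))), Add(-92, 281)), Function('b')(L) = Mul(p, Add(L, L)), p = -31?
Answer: Rational(1, 2214) ≈ 0.00045167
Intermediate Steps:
Function('s')(l, U) = 4 (Function('s')(l, U) = Add(4, Mul(Rational(-1, 2), 0)) = Add(4, 0) = 4)
Function('b')(L) = Mul(-62, L) (Function('b')(L) = Mul(-31, Add(L, L)) = Mul(-31, Mul(2, L)) = Mul(-62, L))
S = -378 (S = Mul(Mul(-1, Add(-2, 4)), Add(-92, 281)) = Mul(Mul(-1, 2), 189) = Mul(-2, 189) = -378)
Pow(Add(S, Function('k')(Function('b')(-21))), -1) = Pow(Add(-378, 2592), -1) = Pow(2214, -1) = Rational(1, 2214)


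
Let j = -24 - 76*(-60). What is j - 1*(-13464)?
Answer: 18000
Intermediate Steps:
j = 4536 (j = -24 + 4560 = 4536)
j - 1*(-13464) = 4536 - 1*(-13464) = 4536 + 13464 = 18000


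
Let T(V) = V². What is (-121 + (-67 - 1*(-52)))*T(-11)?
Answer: -16456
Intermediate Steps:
(-121 + (-67 - 1*(-52)))*T(-11) = (-121 + (-67 - 1*(-52)))*(-11)² = (-121 + (-67 + 52))*121 = (-121 - 15)*121 = -136*121 = -16456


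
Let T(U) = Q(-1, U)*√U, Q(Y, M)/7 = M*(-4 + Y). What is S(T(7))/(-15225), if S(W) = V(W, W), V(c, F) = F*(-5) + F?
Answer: -28*√7/435 ≈ -0.17030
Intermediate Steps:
Q(Y, M) = 7*M*(-4 + Y) (Q(Y, M) = 7*(M*(-4 + Y)) = 7*M*(-4 + Y))
T(U) = -35*U^(3/2) (T(U) = (7*U*(-4 - 1))*√U = (7*U*(-5))*√U = (-35*U)*√U = -35*U^(3/2))
V(c, F) = -4*F (V(c, F) = -5*F + F = -4*F)
S(W) = -4*W
S(T(7))/(-15225) = -(-140)*7^(3/2)/(-15225) = -(-140)*7*√7*(-1/15225) = -(-980)*√7*(-1/15225) = (980*√7)*(-1/15225) = -28*√7/435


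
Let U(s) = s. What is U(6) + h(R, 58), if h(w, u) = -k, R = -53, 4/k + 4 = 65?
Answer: 362/61 ≈ 5.9344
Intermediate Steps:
k = 4/61 (k = 4/(-4 + 65) = 4/61 ≈ 0.065574)
h(w, u) = -4/61 (h(w, u) = -1*4/61 = -4/61)
U(6) + h(R, 58) = 6 - 4/61 = 362/61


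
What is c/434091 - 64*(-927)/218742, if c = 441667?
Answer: 20394145627/15825655587 ≈ 1.2887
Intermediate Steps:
c/434091 - 64*(-927)/218742 = 441667/434091 - 64*(-927)/218742 = 441667*(1/434091) + 59328*(1/218742) = 441667/434091 + 9888/36457 = 20394145627/15825655587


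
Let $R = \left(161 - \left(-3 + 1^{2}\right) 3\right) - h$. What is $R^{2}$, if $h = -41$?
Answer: $43264$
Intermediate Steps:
$R = 208$ ($R = \left(161 - \left(-3 + 1^{2}\right) 3\right) - -41 = \left(161 - \left(-3 + 1\right) 3\right) + 41 = \left(161 - \left(-2\right) 3\right) + 41 = \left(161 - -6\right) + 41 = \left(161 + 6\right) + 41 = 167 + 41 = 208$)
$R^{2} = 208^{2} = 43264$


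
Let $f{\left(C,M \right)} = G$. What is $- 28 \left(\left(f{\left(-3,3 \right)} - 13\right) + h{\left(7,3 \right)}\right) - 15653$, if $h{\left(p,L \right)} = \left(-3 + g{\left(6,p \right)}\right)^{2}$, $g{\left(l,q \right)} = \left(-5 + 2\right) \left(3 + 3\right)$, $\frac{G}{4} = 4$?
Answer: $-28085$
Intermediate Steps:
$G = 16$ ($G = 4 \cdot 4 = 16$)
$f{\left(C,M \right)} = 16$
$g{\left(l,q \right)} = -18$ ($g{\left(l,q \right)} = \left(-3\right) 6 = -18$)
$h{\left(p,L \right)} = 441$ ($h{\left(p,L \right)} = \left(-3 - 18\right)^{2} = \left(-21\right)^{2} = 441$)
$- 28 \left(\left(f{\left(-3,3 \right)} - 13\right) + h{\left(7,3 \right)}\right) - 15653 = - 28 \left(\left(16 - 13\right) + 441\right) - 15653 = - 28 \left(3 + 441\right) - 15653 = \left(-28\right) 444 - 15653 = -12432 - 15653 = -28085$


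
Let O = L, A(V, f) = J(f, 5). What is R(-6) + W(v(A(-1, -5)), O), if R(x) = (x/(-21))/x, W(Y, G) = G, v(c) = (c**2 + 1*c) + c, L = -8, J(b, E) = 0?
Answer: -169/21 ≈ -8.0476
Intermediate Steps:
A(V, f) = 0
O = -8
v(c) = c**2 + 2*c (v(c) = (c**2 + c) + c = (c + c**2) + c = c**2 + 2*c)
R(x) = -1/21 (R(x) = (x*(-1/21))/x = (-x/21)/x = -1/21)
R(-6) + W(v(A(-1, -5)), O) = -1/21 - 8 = -169/21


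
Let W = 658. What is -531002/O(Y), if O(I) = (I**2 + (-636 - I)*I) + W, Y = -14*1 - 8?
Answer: -265501/7325 ≈ -36.246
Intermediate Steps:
Y = -22 (Y = -14 - 8 = -22)
O(I) = 658 + I**2 + I*(-636 - I) (O(I) = (I**2 + (-636 - I)*I) + 658 = (I**2 + I*(-636 - I)) + 658 = 658 + I**2 + I*(-636 - I))
-531002/O(Y) = -531002/(658 - 636*(-22)) = -531002/(658 + 13992) = -531002/14650 = -531002*1/14650 = -265501/7325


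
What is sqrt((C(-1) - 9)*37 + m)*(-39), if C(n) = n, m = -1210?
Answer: -78*I*sqrt(395) ≈ -1550.2*I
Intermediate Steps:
sqrt((C(-1) - 9)*37 + m)*(-39) = sqrt((-1 - 9)*37 - 1210)*(-39) = sqrt(-10*37 - 1210)*(-39) = sqrt(-370 - 1210)*(-39) = sqrt(-1580)*(-39) = (2*I*sqrt(395))*(-39) = -78*I*sqrt(395)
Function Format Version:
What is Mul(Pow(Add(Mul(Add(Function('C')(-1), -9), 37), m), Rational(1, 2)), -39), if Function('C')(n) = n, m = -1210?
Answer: Mul(-78, I, Pow(395, Rational(1, 2))) ≈ Mul(-1550.2, I)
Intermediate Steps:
Mul(Pow(Add(Mul(Add(Function('C')(-1), -9), 37), m), Rational(1, 2)), -39) = Mul(Pow(Add(Mul(Add(-1, -9), 37), -1210), Rational(1, 2)), -39) = Mul(Pow(Add(Mul(-10, 37), -1210), Rational(1, 2)), -39) = Mul(Pow(Add(-370, -1210), Rational(1, 2)), -39) = Mul(Pow(-1580, Rational(1, 2)), -39) = Mul(Mul(2, I, Pow(395, Rational(1, 2))), -39) = Mul(-78, I, Pow(395, Rational(1, 2)))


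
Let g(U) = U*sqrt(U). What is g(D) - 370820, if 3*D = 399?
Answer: -370820 + 133*sqrt(133) ≈ -3.6929e+5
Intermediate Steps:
D = 133 (D = (1/3)*399 = 133)
g(U) = U**(3/2)
g(D) - 370820 = 133**(3/2) - 370820 = 133*sqrt(133) - 370820 = -370820 + 133*sqrt(133)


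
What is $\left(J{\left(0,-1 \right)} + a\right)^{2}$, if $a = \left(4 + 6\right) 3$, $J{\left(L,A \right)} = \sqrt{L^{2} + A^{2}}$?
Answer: $961$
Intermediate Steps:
$J{\left(L,A \right)} = \sqrt{A^{2} + L^{2}}$
$a = 30$ ($a = 10 \cdot 3 = 30$)
$\left(J{\left(0,-1 \right)} + a\right)^{2} = \left(\sqrt{\left(-1\right)^{2} + 0^{2}} + 30\right)^{2} = \left(\sqrt{1 + 0} + 30\right)^{2} = \left(\sqrt{1} + 30\right)^{2} = \left(1 + 30\right)^{2} = 31^{2} = 961$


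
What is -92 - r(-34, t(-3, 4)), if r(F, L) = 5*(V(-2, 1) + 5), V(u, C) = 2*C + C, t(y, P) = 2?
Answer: -132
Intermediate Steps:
V(u, C) = 3*C
r(F, L) = 40 (r(F, L) = 5*(3*1 + 5) = 5*(3 + 5) = 5*8 = 40)
-92 - r(-34, t(-3, 4)) = -92 - 1*40 = -92 - 40 = -132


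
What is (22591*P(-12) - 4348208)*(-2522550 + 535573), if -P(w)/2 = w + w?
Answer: 6485175011680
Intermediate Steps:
P(w) = -4*w (P(w) = -2*(w + w) = -4*w)
(22591*P(-12) - 4348208)*(-2522550 + 535573) = (22591*(-4*(-12)) - 4348208)*(-2522550 + 535573) = (22591*48 - 4348208)*(-1986977) = (1084368 - 4348208)*(-1986977) = -3263840*(-1986977) = 6485175011680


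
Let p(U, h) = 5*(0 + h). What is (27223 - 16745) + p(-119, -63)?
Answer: 10163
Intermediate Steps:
p(U, h) = 5*h
(27223 - 16745) + p(-119, -63) = (27223 - 16745) + 5*(-63) = 10478 - 315 = 10163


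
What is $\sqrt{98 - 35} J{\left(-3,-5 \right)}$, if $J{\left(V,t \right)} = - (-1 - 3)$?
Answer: $12 \sqrt{7} \approx 31.749$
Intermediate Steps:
$J{\left(V,t \right)} = 4$ ($J{\left(V,t \right)} = \left(-1\right) \left(-4\right) = 4$)
$\sqrt{98 - 35} J{\left(-3,-5 \right)} = \sqrt{98 - 35} \cdot 4 = \sqrt{63} \cdot 4 = 3 \sqrt{7} \cdot 4 = 12 \sqrt{7}$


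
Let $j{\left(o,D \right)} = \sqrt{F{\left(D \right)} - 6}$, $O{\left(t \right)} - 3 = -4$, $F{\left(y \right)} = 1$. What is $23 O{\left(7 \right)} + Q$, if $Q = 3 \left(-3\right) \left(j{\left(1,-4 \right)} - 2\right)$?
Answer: $-5 - 9 i \sqrt{5} \approx -5.0 - 20.125 i$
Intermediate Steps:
$O{\left(t \right)} = -1$ ($O{\left(t \right)} = 3 - 4 = -1$)
$j{\left(o,D \right)} = i \sqrt{5}$ ($j{\left(o,D \right)} = \sqrt{1 - 6} = \sqrt{-5} = i \sqrt{5}$)
$Q = 18 - 9 i \sqrt{5}$ ($Q = 3 \left(-3\right) \left(i \sqrt{5} - 2\right) = - 9 \left(-2 + i \sqrt{5}\right) = 18 - 9 i \sqrt{5} \approx 18.0 - 20.125 i$)
$23 O{\left(7 \right)} + Q = 23 \left(-1\right) + \left(18 - 9 i \sqrt{5}\right) = -23 + \left(18 - 9 i \sqrt{5}\right) = -5 - 9 i \sqrt{5}$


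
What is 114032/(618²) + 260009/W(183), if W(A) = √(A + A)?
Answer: 28508/95481 + 260009*√366/366 ≈ 13591.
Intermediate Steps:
W(A) = √2*√A (W(A) = √(2*A) = √2*√A)
114032/(618²) + 260009/W(183) = 114032/(618²) + 260009/((√2*√183)) = 114032/381924 + 260009/(√366) = 114032*(1/381924) + 260009*(√366/366) = 28508/95481 + 260009*√366/366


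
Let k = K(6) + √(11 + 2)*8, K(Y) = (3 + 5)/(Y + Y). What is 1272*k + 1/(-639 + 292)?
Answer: 294255/347 + 10176*√13 ≈ 37538.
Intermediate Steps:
K(Y) = 4/Y (K(Y) = 8/((2*Y)) = 8*(1/(2*Y)) = 4/Y)
k = ⅔ + 8*√13 (k = 4/6 + √(11 + 2)*8 = 4*(⅙) + √13*8 = ⅔ + 8*√13 ≈ 29.511)
1272*k + 1/(-639 + 292) = 1272*(⅔ + 8*√13) + 1/(-639 + 292) = (848 + 10176*√13) + 1/(-347) = (848 + 10176*√13) - 1/347 = 294255/347 + 10176*√13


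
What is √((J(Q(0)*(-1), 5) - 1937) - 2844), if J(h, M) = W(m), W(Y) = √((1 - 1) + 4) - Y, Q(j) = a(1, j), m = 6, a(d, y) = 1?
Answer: I*√4785 ≈ 69.174*I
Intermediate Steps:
Q(j) = 1
W(Y) = 2 - Y (W(Y) = √(0 + 4) - Y = √4 - Y = 2 - Y)
J(h, M) = -4 (J(h, M) = 2 - 1*6 = 2 - 6 = -4)
√((J(Q(0)*(-1), 5) - 1937) - 2844) = √((-4 - 1937) - 2844) = √(-1941 - 2844) = √(-4785) = I*√4785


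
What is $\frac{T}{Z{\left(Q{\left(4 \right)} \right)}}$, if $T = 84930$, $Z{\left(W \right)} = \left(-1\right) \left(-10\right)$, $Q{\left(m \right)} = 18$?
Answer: $8493$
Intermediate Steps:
$Z{\left(W \right)} = 10$
$\frac{T}{Z{\left(Q{\left(4 \right)} \right)}} = \frac{84930}{10} = 84930 \cdot \frac{1}{10} = 8493$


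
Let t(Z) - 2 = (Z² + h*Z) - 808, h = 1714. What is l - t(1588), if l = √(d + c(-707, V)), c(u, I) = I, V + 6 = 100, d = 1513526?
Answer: -5242770 + 6*√42045 ≈ -5.2415e+6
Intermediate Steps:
V = 94 (V = -6 + 100 = 94)
t(Z) = -806 + Z² + 1714*Z (t(Z) = 2 + ((Z² + 1714*Z) - 808) = 2 + (-808 + Z² + 1714*Z) = -806 + Z² + 1714*Z)
l = 6*√42045 (l = √(1513526 + 94) = √1513620 = 6*√42045 ≈ 1230.3)
l - t(1588) = 6*√42045 - (-806 + 1588² + 1714*1588) = 6*√42045 - (-806 + 2521744 + 2721832) = 6*√42045 - 1*5242770 = 6*√42045 - 5242770 = -5242770 + 6*√42045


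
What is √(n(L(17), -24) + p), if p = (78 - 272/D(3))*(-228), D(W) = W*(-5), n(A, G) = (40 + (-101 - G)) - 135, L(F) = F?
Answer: 2*I*√138065/5 ≈ 148.63*I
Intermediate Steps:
n(A, G) = -196 - G (n(A, G) = (-61 - G) - 135 = -196 - G)
D(W) = -5*W
p = -109592/5 (p = (78 - 272/((-5*3)))*(-228) = (78 - 272/(-15))*(-228) = (78 - 272*(-1/15))*(-228) = (78 + 272/15)*(-228) = (1442/15)*(-228) = -109592/5 ≈ -21918.)
√(n(L(17), -24) + p) = √((-196 - 1*(-24)) - 109592/5) = √((-196 + 24) - 109592/5) = √(-172 - 109592/5) = √(-110452/5) = 2*I*√138065/5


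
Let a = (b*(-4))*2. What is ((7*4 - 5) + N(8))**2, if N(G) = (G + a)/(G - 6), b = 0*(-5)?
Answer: 729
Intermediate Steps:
b = 0
a = 0 (a = (0*(-4))*2 = 0*2 = 0)
N(G) = G/(-6 + G) (N(G) = (G + 0)/(G - 6) = G/(-6 + G))
((7*4 - 5) + N(8))**2 = ((7*4 - 5) + 8/(-6 + 8))**2 = ((28 - 5) + 8/2)**2 = (23 + 8*(1/2))**2 = (23 + 4)**2 = 27**2 = 729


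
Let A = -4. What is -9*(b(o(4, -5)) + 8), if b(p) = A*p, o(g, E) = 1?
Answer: -36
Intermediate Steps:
b(p) = -4*p
-9*(b(o(4, -5)) + 8) = -9*(-4*1 + 8) = -9*(-4 + 8) = -9*4 = -36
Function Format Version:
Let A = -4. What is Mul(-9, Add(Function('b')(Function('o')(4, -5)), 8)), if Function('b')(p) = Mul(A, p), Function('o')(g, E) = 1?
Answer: -36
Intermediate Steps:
Function('b')(p) = Mul(-4, p)
Mul(-9, Add(Function('b')(Function('o')(4, -5)), 8)) = Mul(-9, Add(Mul(-4, 1), 8)) = Mul(-9, Add(-4, 8)) = Mul(-9, 4) = -36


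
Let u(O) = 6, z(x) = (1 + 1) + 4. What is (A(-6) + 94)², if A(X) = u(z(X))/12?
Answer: 35721/4 ≈ 8930.3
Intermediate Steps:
z(x) = 6 (z(x) = 2 + 4 = 6)
A(X) = ½ (A(X) = 6/12 = 6*(1/12) = ½)
(A(-6) + 94)² = (½ + 94)² = (189/2)² = 35721/4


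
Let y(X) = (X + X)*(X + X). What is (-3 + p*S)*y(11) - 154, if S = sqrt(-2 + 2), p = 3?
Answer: -1606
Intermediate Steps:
S = 0 (S = sqrt(0) = 0)
y(X) = 4*X**2 (y(X) = (2*X)*(2*X) = 4*X**2)
(-3 + p*S)*y(11) - 154 = (-3 + 3*0)*(4*11**2) - 154 = (-3 + 0)*(4*121) - 154 = -3*484 - 154 = -1452 - 154 = -1606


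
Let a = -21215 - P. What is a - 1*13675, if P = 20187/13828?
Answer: -482479107/13828 ≈ -34891.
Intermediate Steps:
P = 20187/13828 (P = 20187*(1/13828) = 20187/13828 ≈ 1.4599)
a = -293381207/13828 (a = -21215 - 1*20187/13828 = -21215 - 20187/13828 = -293381207/13828 ≈ -21216.)
a - 1*13675 = -293381207/13828 - 1*13675 = -293381207/13828 - 13675 = -482479107/13828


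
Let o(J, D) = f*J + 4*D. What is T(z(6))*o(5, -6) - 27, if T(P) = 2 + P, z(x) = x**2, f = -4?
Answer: -1699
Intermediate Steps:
o(J, D) = -4*J + 4*D
T(z(6))*o(5, -6) - 27 = (2 + 6**2)*(-4*5 + 4*(-6)) - 27 = (2 + 36)*(-20 - 24) - 27 = 38*(-44) - 27 = -1672 - 27 = -1699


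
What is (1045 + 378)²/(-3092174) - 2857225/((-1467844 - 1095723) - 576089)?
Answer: 42714765047/167385562968 ≈ 0.25519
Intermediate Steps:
(1045 + 378)²/(-3092174) - 2857225/((-1467844 - 1095723) - 576089) = 1423²*(-1/3092174) - 2857225/(-2563567 - 576089) = 2024929*(-1/3092174) - 2857225/(-3139656) = -2024929/3092174 - 2857225*(-1/3139656) = -2024929/3092174 + 98525/108264 = 42714765047/167385562968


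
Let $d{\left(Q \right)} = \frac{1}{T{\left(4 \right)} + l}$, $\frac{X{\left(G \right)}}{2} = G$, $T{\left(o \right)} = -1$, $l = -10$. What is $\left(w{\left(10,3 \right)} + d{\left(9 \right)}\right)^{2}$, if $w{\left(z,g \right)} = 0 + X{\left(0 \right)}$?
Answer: $\frac{1}{121} \approx 0.0082645$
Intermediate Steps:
$X{\left(G \right)} = 2 G$
$w{\left(z,g \right)} = 0$ ($w{\left(z,g \right)} = 0 + 2 \cdot 0 = 0 + 0 = 0$)
$d{\left(Q \right)} = - \frac{1}{11}$ ($d{\left(Q \right)} = \frac{1}{-1 - 10} = \frac{1}{-11} = - \frac{1}{11}$)
$\left(w{\left(10,3 \right)} + d{\left(9 \right)}\right)^{2} = \left(0 - \frac{1}{11}\right)^{2} = \left(- \frac{1}{11}\right)^{2} = \frac{1}{121}$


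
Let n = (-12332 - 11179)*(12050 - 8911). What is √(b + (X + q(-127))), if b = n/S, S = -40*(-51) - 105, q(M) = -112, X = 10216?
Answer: I*√6308115/15 ≈ 167.44*I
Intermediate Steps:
n = -73801029 (n = -23511*3139 = -73801029)
S = 1935 (S = 2040 - 105 = 1935)
b = -572101/15 (b = -73801029/1935 = -73801029*1/1935 = -572101/15 ≈ -38140.)
√(b + (X + q(-127))) = √(-572101/15 + (10216 - 112)) = √(-572101/15 + 10104) = √(-420541/15) = I*√6308115/15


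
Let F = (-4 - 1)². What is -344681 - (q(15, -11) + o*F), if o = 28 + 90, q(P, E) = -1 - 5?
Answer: -347625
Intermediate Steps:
q(P, E) = -6
o = 118
F = 25 (F = (-5)² = 25)
-344681 - (q(15, -11) + o*F) = -344681 - (-6 + 118*25) = -344681 - (-6 + 2950) = -344681 - 1*2944 = -344681 - 2944 = -347625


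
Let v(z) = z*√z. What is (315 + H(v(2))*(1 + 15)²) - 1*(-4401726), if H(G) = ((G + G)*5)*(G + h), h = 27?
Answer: 4422521 + 138240*√2 ≈ 4.6180e+6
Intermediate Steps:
v(z) = z^(3/2)
H(G) = 10*G*(27 + G) (H(G) = ((G + G)*5)*(G + 27) = ((2*G)*5)*(27 + G) = (10*G)*(27 + G) = 10*G*(27 + G))
(315 + H(v(2))*(1 + 15)²) - 1*(-4401726) = (315 + (10*2^(3/2)*(27 + 2^(3/2)))*(1 + 15)²) - 1*(-4401726) = (315 + (10*(2*√2)*(27 + 2*√2))*16²) + 4401726 = (315 + (20*√2*(27 + 2*√2))*256) + 4401726 = (315 + 5120*√2*(27 + 2*√2)) + 4401726 = 4402041 + 5120*√2*(27 + 2*√2)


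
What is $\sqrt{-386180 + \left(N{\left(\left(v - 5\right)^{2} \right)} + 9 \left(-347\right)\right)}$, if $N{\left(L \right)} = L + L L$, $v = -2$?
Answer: $i \sqrt{386853} \approx 621.97 i$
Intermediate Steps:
$N{\left(L \right)} = L + L^{2}$
$\sqrt{-386180 + \left(N{\left(\left(v - 5\right)^{2} \right)} + 9 \left(-347\right)\right)} = \sqrt{-386180 + \left(\left(-2 - 5\right)^{2} \left(1 + \left(-2 - 5\right)^{2}\right) + 9 \left(-347\right)\right)} = \sqrt{-386180 - \left(3123 - \left(-7\right)^{2} \left(1 + \left(-7\right)^{2}\right)\right)} = \sqrt{-386180 - \left(3123 - 49 \left(1 + 49\right)\right)} = \sqrt{-386180 + \left(49 \cdot 50 - 3123\right)} = \sqrt{-386180 + \left(2450 - 3123\right)} = \sqrt{-386180 - 673} = \sqrt{-386853} = i \sqrt{386853}$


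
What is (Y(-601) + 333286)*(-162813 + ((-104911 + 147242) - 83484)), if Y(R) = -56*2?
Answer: -67956168084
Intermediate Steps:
Y(R) = -112
(Y(-601) + 333286)*(-162813 + ((-104911 + 147242) - 83484)) = (-112 + 333286)*(-162813 + ((-104911 + 147242) - 83484)) = 333174*(-162813 + (42331 - 83484)) = 333174*(-162813 - 41153) = 333174*(-203966) = -67956168084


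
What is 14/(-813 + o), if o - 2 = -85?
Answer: -1/64 ≈ -0.015625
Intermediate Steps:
o = -83 (o = 2 - 85 = -83)
14/(-813 + o) = 14/(-813 - 83) = 14/(-896) = -1/896*14 = -1/64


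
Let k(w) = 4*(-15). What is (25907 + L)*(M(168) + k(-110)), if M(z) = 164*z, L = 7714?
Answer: 924308532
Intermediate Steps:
k(w) = -60
(25907 + L)*(M(168) + k(-110)) = (25907 + 7714)*(164*168 - 60) = 33621*(27552 - 60) = 33621*27492 = 924308532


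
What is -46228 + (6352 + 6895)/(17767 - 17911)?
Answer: -6670079/144 ≈ -46320.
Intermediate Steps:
-46228 + (6352 + 6895)/(17767 - 17911) = -46228 + 13247/(-144) = -46228 + 13247*(-1/144) = -46228 - 13247/144 = -6670079/144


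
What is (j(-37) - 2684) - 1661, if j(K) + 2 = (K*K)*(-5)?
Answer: -11192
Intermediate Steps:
j(K) = -2 - 5*K² (j(K) = -2 + (K*K)*(-5) = -2 + K²*(-5) = -2 - 5*K²)
(j(-37) - 2684) - 1661 = ((-2 - 5*(-37)²) - 2684) - 1661 = ((-2 - 5*1369) - 2684) - 1661 = ((-2 - 6845) - 2684) - 1661 = (-6847 - 2684) - 1661 = -9531 - 1661 = -11192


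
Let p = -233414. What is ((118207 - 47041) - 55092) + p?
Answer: -217340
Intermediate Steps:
((118207 - 47041) - 55092) + p = ((118207 - 47041) - 55092) - 233414 = (71166 - 55092) - 233414 = 16074 - 233414 = -217340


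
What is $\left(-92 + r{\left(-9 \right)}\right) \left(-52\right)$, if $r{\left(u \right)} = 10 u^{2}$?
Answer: $-37336$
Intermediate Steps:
$\left(-92 + r{\left(-9 \right)}\right) \left(-52\right) = \left(-92 + 10 \left(-9\right)^{2}\right) \left(-52\right) = \left(-92 + 10 \cdot 81\right) \left(-52\right) = \left(-92 + 810\right) \left(-52\right) = 718 \left(-52\right) = -37336$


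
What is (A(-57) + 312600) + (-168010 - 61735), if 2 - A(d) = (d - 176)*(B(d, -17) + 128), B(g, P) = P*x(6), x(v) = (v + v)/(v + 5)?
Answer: 1191959/11 ≈ 1.0836e+5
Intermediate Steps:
x(v) = 2*v/(5 + v) (x(v) = (2*v)/(5 + v) = 2*v/(5 + v))
B(g, P) = 12*P/11 (B(g, P) = P*(2*6/(5 + 6)) = P*(2*6/11) = P*(2*6*(1/11)) = P*(12/11) = 12*P/11)
A(d) = 19266 - 1204*d/11 (A(d) = 2 - (d - 176)*((12/11)*(-17) + 128) = 2 - (-176 + d)*(-204/11 + 128) = 2 - (-176 + d)*1204/11 = 2 - (-19264 + 1204*d/11) = 2 + (19264 - 1204*d/11) = 19266 - 1204*d/11)
(A(-57) + 312600) + (-168010 - 61735) = ((19266 - 1204/11*(-57)) + 312600) + (-168010 - 61735) = ((19266 + 68628/11) + 312600) - 229745 = (280554/11 + 312600) - 229745 = 3719154/11 - 229745 = 1191959/11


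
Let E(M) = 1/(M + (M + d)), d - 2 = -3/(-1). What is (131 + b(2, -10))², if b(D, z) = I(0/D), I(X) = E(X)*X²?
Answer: 17161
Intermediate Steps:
d = 5 (d = 2 - 3/(-1) = 2 - 3*(-1) = 2 + 3 = 5)
E(M) = 1/(5 + 2*M) (E(M) = 1/(M + (M + 5)) = 1/(M + (5 + M)) = 1/(5 + 2*M))
I(X) = X²/(5 + 2*X)
b(D, z) = 0 (b(D, z) = (0/D)²/(5 + 2*(0/D)) = 0²/(5 + 2*0) = 0/(5 + 0) = 0/5 = 0*(⅕) = 0)
(131 + b(2, -10))² = (131 + 0)² = 131² = 17161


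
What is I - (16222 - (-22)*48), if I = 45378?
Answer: 28100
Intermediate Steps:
I - (16222 - (-22)*48) = 45378 - (16222 - (-22)*48) = 45378 - (16222 - 1*(-1056)) = 45378 - (16222 + 1056) = 45378 - 1*17278 = 45378 - 17278 = 28100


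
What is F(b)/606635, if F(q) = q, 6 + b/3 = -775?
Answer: -2343/606635 ≈ -0.0038623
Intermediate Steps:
b = -2343 (b = -18 + 3*(-775) = -18 - 2325 = -2343)
F(b)/606635 = -2343/606635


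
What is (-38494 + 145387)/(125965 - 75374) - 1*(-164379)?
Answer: 8316204882/50591 ≈ 1.6438e+5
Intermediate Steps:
(-38494 + 145387)/(125965 - 75374) - 1*(-164379) = 106893/50591 + 164379 = 8316204882/50591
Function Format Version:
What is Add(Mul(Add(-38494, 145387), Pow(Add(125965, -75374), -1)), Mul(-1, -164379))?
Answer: Rational(8316204882, 50591) ≈ 1.6438e+5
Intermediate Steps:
Add(Mul(Add(-38494, 145387), Pow(Add(125965, -75374), -1)), Mul(-1, -164379)) = Add(Mul(106893, Pow(50591, -1)), 164379) = Add(Mul(106893, Rational(1, 50591)), 164379) = Add(Rational(106893, 50591), 164379) = Rational(8316204882, 50591)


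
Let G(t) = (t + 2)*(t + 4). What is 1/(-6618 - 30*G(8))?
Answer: -1/10218 ≈ -9.7867e-5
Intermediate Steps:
G(t) = (2 + t)*(4 + t)
1/(-6618 - 30*G(8)) = 1/(-6618 - 30*(8 + 8**2 + 6*8)) = 1/(-6618 - 30*(8 + 64 + 48)) = 1/(-6618 - 30*120) = 1/(-6618 - 3600) = 1/(-10218) = -1/10218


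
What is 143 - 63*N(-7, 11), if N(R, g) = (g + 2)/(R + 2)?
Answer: 1534/5 ≈ 306.80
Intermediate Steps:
N(R, g) = (2 + g)/(2 + R)
143 - 63*N(-7, 11) = 143 - 63*(2 + 11)/(2 - 7) = 143 - 63*13/(-5) = 143 - (-63)*13/5 = 143 - 63*(-13/5) = 143 + 819/5 = 1534/5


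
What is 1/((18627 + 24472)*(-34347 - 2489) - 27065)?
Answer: -1/1587621829 ≈ -6.2987e-10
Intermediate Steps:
1/((18627 + 24472)*(-34347 - 2489) - 27065) = 1/(43099*(-36836) - 27065) = 1/(-1587594764 - 27065) = 1/(-1587621829) = -1/1587621829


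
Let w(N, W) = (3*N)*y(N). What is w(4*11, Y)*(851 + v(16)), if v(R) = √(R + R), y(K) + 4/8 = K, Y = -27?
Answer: 4886442 + 22968*√2 ≈ 4.9189e+6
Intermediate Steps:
y(K) = -½ + K
v(R) = √2*√R (v(R) = √(2*R) = √2*√R)
w(N, W) = 3*N*(-½ + N) (w(N, W) = (3*N)*(-½ + N) = 3*N*(-½ + N))
w(4*11, Y)*(851 + v(16)) = (3*(4*11)*(-1 + 2*(4*11))/2)*(851 + √2*√16) = ((3/2)*44*(-1 + 2*44))*(851 + √2*4) = ((3/2)*44*(-1 + 88))*(851 + 4*√2) = ((3/2)*44*87)*(851 + 4*√2) = 5742*(851 + 4*√2) = 4886442 + 22968*√2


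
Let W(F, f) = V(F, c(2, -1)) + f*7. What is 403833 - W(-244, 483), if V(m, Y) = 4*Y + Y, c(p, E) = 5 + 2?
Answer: 400417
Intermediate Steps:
c(p, E) = 7
V(m, Y) = 5*Y
W(F, f) = 35 + 7*f (W(F, f) = 5*7 + f*7 = 35 + 7*f)
403833 - W(-244, 483) = 403833 - (35 + 7*483) = 403833 - (35 + 3381) = 403833 - 1*3416 = 403833 - 3416 = 400417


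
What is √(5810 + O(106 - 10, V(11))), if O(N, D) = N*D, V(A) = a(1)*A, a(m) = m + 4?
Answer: √11090 ≈ 105.31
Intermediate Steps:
a(m) = 4 + m
V(A) = 5*A (V(A) = (4 + 1)*A = 5*A)
O(N, D) = D*N
√(5810 + O(106 - 10, V(11))) = √(5810 + (5*11)*(106 - 10)) = √(5810 + 55*96) = √(5810 + 5280) = √11090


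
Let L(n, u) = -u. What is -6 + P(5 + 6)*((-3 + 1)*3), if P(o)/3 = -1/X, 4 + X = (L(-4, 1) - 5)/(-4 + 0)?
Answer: -66/5 ≈ -13.200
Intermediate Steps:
X = -5/2 (X = -4 + (-1*1 - 5)/(-4 + 0) = -4 + (-1 - 5)/(-4) = -4 - 6*(-¼) = -4 + 3/2 = -5/2 ≈ -2.5000)
P(o) = 6/5 (P(o) = 3*(-1/(-5/2)) = 3*(-1*(-⅖)) = 3*(⅖) = 6/5)
-6 + P(5 + 6)*((-3 + 1)*3) = -6 + 6*((-3 + 1)*3)/5 = -6 + 6*(-2*3)/5 = -6 + (6/5)*(-6) = -6 - 36/5 = -66/5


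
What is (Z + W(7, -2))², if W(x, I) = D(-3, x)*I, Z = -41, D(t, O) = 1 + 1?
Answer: 2025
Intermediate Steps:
D(t, O) = 2
W(x, I) = 2*I
(Z + W(7, -2))² = (-41 + 2*(-2))² = (-41 - 4)² = (-45)² = 2025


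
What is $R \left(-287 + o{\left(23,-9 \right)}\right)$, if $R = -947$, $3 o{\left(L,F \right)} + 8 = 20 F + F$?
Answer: $\frac{1001926}{3} \approx 3.3398 \cdot 10^{5}$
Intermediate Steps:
$o{\left(L,F \right)} = - \frac{8}{3} + 7 F$ ($o{\left(L,F \right)} = - \frac{8}{3} + \frac{20 F + F}{3} = - \frac{8}{3} + \frac{21 F}{3} = - \frac{8}{3} + 7 F$)
$R \left(-287 + o{\left(23,-9 \right)}\right) = - 947 \left(-287 + \left(- \frac{8}{3} + 7 \left(-9\right)\right)\right) = - 947 \left(-287 - \frac{197}{3}\right) = \left(-947\right) \left(- \frac{1058}{3}\right) = \frac{1001926}{3}$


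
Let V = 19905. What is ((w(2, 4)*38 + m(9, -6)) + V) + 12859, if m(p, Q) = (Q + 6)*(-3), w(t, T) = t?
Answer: 32840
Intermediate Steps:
m(p, Q) = -18 - 3*Q (m(p, Q) = (6 + Q)*(-3) = -18 - 3*Q)
((w(2, 4)*38 + m(9, -6)) + V) + 12859 = ((2*38 + (-18 - 3*(-6))) + 19905) + 12859 = ((76 + (-18 + 18)) + 19905) + 12859 = ((76 + 0) + 19905) + 12859 = (76 + 19905) + 12859 = 19981 + 12859 = 32840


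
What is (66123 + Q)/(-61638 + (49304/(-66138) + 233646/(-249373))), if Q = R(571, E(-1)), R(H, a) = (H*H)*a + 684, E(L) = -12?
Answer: 31713501872044845/508312610979976 ≈ 62.390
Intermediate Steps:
R(H, a) = 684 + a*H² (R(H, a) = H²*a + 684 = a*H² + 684 = 684 + a*H²)
Q = -3911808 (Q = 684 - 12*571² = 684 - 12*326041 = 684 - 3912492 = -3911808)
(66123 + Q)/(-61638 + (49304/(-66138) + 233646/(-249373))) = (66123 - 3911808)/(-61638 + (49304/(-66138) + 233646/(-249373))) = -3845685/(-61638 + (49304*(-1/66138) + 233646*(-1/249373))) = -3845685/(-61638 + (-24652/33069 - 233646/249373)) = -3845685/(-61638 - 13873982770/8246515737) = -3845685/(-508312610979976/8246515737) = -3845685*(-8246515737/508312610979976) = 31713501872044845/508312610979976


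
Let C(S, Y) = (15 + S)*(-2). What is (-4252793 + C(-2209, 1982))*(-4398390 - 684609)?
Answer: 21594638366595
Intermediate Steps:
C(S, Y) = -30 - 2*S
(-4252793 + C(-2209, 1982))*(-4398390 - 684609) = (-4252793 + (-30 - 2*(-2209)))*(-4398390 - 684609) = (-4252793 + (-30 + 4418))*(-5082999) = (-4252793 + 4388)*(-5082999) = -4248405*(-5082999) = 21594638366595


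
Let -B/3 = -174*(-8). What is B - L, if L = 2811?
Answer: -6987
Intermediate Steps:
B = -4176 (B = -(-522)*(-8) = -3*1392 = -4176)
B - L = -4176 - 1*2811 = -4176 - 2811 = -6987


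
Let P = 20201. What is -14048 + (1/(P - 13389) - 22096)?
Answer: -246212927/6812 ≈ -36144.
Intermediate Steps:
-14048 + (1/(P - 13389) - 22096) = -14048 + (1/(20201 - 13389) - 22096) = -14048 + (1/6812 - 22096) = -14048 - 150517951/6812 = -246212927/6812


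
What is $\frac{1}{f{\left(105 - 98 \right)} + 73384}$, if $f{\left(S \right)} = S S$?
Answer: $\frac{1}{73433} \approx 1.3618 \cdot 10^{-5}$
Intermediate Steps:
$f{\left(S \right)} = S^{2}$
$\frac{1}{f{\left(105 - 98 \right)} + 73384} = \frac{1}{\left(105 - 98\right)^{2} + 73384} = \frac{1}{7^{2} + 73384} = \frac{1}{49 + 73384} = \frac{1}{73433}$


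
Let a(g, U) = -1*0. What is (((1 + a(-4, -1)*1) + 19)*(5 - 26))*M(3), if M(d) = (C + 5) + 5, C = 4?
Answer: -5880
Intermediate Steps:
a(g, U) = 0
M(d) = 14 (M(d) = (4 + 5) + 5 = 9 + 5 = 14)
(((1 + a(-4, -1)*1) + 19)*(5 - 26))*M(3) = (((1 + 0*1) + 19)*(5 - 26))*14 = (((1 + 0) + 19)*(-21))*14 = ((1 + 19)*(-21))*14 = (20*(-21))*14 = -420*14 = -5880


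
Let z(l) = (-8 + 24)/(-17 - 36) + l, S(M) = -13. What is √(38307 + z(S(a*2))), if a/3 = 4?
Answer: √107566998/53 ≈ 195.69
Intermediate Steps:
a = 12 (a = 3*4 = 12)
z(l) = -16/53 + l (z(l) = 16/(-53) + l = 16*(-1/53) + l = -16/53 + l)
√(38307 + z(S(a*2))) = √(38307 + (-16/53 - 13)) = √(38307 - 705/53) = √(2029566/53) = √107566998/53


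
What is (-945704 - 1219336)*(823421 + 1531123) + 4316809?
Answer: -5097677624951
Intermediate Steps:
(-945704 - 1219336)*(823421 + 1531123) + 4316809 = -2165040*2354544 + 4316809 = -5097681941760 + 4316809 = -5097677624951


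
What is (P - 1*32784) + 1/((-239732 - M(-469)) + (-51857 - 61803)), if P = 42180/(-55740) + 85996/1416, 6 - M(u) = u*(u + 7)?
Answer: -735677963069033/22481279760 ≈ -32724.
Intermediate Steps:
M(u) = 6 - u*(7 + u) (M(u) = 6 - u*(u + 7) = 6 - u*(7 + u))
P = 19723709/328866 (P = 42180*(-1/55740) + 85996*(1/1416) = -703/929 + 21499/354 = 19723709/328866 ≈ 59.975)
(P - 1*32784) + 1/((-239732 - M(-469)) + (-51857 - 61803)) = (19723709/328866 - 1*32784) + 1/((-239732 - (6 - 1*(-469)² - 7*(-469))) + (-51857 - 61803)) = (19723709/328866 - 32784) + 1/((-239732 - (6 - 1*219961 + 3283)) - 113660) = -10761819235/328866 + 1/((-239732 - (6 - 219961 + 3283)) - 113660) = -10761819235/328866 + 1/((-239732 - 1*(-216672)) - 113660) = -10761819235/328866 + 1/((-239732 + 216672) - 113660) = -10761819235/328866 + 1/(-23060 - 113660) = -10761819235/328866 + 1/(-136720) = -10761819235/328866 - 1/136720 = -735677963069033/22481279760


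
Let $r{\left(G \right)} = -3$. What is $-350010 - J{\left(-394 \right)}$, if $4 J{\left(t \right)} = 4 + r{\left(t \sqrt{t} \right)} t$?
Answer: $- \frac{700613}{2} \approx -3.5031 \cdot 10^{5}$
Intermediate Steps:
$J{\left(t \right)} = 1 - \frac{3 t}{4}$ ($J{\left(t \right)} = \frac{4 - 3 t}{4} = 1 - \frac{3 t}{4}$)
$-350010 - J{\left(-394 \right)} = -350010 - \left(1 - - \frac{591}{2}\right) = -350010 - \left(1 + \frac{591}{2}\right) = -350010 - \frac{593}{2} = - \frac{700613}{2}$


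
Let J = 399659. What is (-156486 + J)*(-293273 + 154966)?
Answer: -33632528111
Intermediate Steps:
(-156486 + J)*(-293273 + 154966) = (-156486 + 399659)*(-293273 + 154966) = 243173*(-138307) = -33632528111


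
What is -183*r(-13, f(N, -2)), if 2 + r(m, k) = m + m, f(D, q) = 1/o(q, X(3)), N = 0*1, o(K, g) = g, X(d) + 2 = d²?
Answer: 5124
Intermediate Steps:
X(d) = -2 + d²
N = 0
f(D, q) = ⅐ (f(D, q) = 1/(-2 + 3²) = 1/(-2 + 9) = 1/7 = ⅐)
r(m, k) = -2 + 2*m (r(m, k) = -2 + (m + m) = -2 + 2*m)
-183*r(-13, f(N, -2)) = -183*(-2 + 2*(-13)) = -183*(-2 - 26) = -183*(-28) = 5124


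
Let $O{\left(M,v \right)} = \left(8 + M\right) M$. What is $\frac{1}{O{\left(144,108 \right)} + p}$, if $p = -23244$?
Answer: $- \frac{1}{1356} \approx -0.00073746$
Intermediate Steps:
$O{\left(M,v \right)} = M \left(8 + M\right)$
$\frac{1}{O{\left(144,108 \right)} + p} = \frac{1}{144 \left(8 + 144\right) - 23244} = \frac{1}{144 \cdot 152 - 23244} = \frac{1}{21888 - 23244} = \frac{1}{-1356} = - \frac{1}{1356}$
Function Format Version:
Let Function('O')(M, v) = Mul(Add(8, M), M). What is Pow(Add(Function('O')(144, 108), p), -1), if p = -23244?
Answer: Rational(-1, 1356) ≈ -0.00073746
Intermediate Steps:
Function('O')(M, v) = Mul(M, Add(8, M))
Pow(Add(Function('O')(144, 108), p), -1) = Pow(Add(Mul(144, Add(8, 144)), -23244), -1) = Pow(Add(Mul(144, 152), -23244), -1) = Pow(Add(21888, -23244), -1) = Pow(-1356, -1) = Rational(-1, 1356)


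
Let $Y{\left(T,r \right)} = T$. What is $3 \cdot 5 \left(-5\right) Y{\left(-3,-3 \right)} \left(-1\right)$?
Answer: $-225$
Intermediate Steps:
$3 \cdot 5 \left(-5\right) Y{\left(-3,-3 \right)} \left(-1\right) = 3 \cdot 5 \left(-5\right) \left(-3\right) \left(-1\right) = 15 \left(-5\right) \left(-3\right) \left(-1\right) = \left(-75\right) \left(-3\right) \left(-1\right) = 225 \left(-1\right) = -225$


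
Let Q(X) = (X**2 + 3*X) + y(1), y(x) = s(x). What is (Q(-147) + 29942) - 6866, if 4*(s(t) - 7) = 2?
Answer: 88503/2 ≈ 44252.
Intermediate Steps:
s(t) = 15/2 (s(t) = 7 + (1/4)*2 = 7 + 1/2 = 15/2)
y(x) = 15/2
Q(X) = 15/2 + X**2 + 3*X (Q(X) = (X**2 + 3*X) + 15/2 = 15/2 + X**2 + 3*X)
(Q(-147) + 29942) - 6866 = ((15/2 + (-147)**2 + 3*(-147)) + 29942) - 6866 = ((15/2 + 21609 - 441) + 29942) - 6866 = (42351/2 + 29942) - 6866 = 102235/2 - 6866 = 88503/2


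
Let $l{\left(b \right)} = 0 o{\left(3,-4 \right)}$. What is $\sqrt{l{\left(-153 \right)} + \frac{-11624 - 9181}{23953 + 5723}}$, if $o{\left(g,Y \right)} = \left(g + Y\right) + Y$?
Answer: $\frac{i \sqrt{17150255}}{4946} \approx 0.8373 i$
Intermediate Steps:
$o{\left(g,Y \right)} = g + 2 Y$ ($o{\left(g,Y \right)} = \left(Y + g\right) + Y = g + 2 Y$)
$l{\left(b \right)} = 0$ ($l{\left(b \right)} = 0 \left(3 + 2 \left(-4\right)\right) = 0 \left(3 - 8\right) = 0 \left(-5\right) = 0$)
$\sqrt{l{\left(-153 \right)} + \frac{-11624 - 9181}{23953 + 5723}} = \sqrt{0 + \frac{-11624 - 9181}{23953 + 5723}} = \sqrt{0 - \frac{20805}{29676}} = \sqrt{0 - \frac{6935}{9892}} = \sqrt{- \frac{6935}{9892}} = \frac{i \sqrt{17150255}}{4946}$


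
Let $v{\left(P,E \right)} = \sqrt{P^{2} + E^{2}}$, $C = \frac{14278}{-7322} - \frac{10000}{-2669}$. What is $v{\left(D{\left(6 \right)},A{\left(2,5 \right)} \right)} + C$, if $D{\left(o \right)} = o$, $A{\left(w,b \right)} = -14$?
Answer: $\frac{17556009}{9771209} + 2 \sqrt{58} \approx 17.028$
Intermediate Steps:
$C = \frac{17556009}{9771209}$ ($C = 14278 \left(- \frac{1}{7322}\right) - - \frac{10000}{2669} = - \frac{7139}{3661} + \frac{10000}{2669} = \frac{17556009}{9771209} \approx 1.7967$)
$v{\left(P,E \right)} = \sqrt{E^{2} + P^{2}}$
$v{\left(D{\left(6 \right)},A{\left(2,5 \right)} \right)} + C = \sqrt{\left(-14\right)^{2} + 6^{2}} + \frac{17556009}{9771209} = \sqrt{196 + 36} + \frac{17556009}{9771209} = \sqrt{232} + \frac{17556009}{9771209} = 2 \sqrt{58} + \frac{17556009}{9771209} = \frac{17556009}{9771209} + 2 \sqrt{58}$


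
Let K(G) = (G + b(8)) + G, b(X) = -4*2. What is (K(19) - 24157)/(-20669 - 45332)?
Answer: 24127/66001 ≈ 0.36555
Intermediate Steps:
b(X) = -8
K(G) = -8 + 2*G (K(G) = (G - 8) + G = (-8 + G) + G = -8 + 2*G)
(K(19) - 24157)/(-20669 - 45332) = ((-8 + 2*19) - 24157)/(-20669 - 45332) = ((-8 + 38) - 24157)/(-66001) = (30 - 24157)*(-1/66001) = -24127*(-1/66001) = 24127/66001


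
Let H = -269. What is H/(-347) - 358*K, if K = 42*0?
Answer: 269/347 ≈ 0.77522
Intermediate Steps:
K = 0
H/(-347) - 358*K = -269/(-347) - 358*0 = -269*(-1/347) + 0 = 269/347 + 0 = 269/347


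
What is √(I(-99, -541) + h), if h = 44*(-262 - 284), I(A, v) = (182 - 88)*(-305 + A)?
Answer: 20*I*√155 ≈ 249.0*I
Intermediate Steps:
I(A, v) = -28670 + 94*A (I(A, v) = 94*(-305 + A) = -28670 + 94*A)
h = -24024 (h = 44*(-546) = -24024)
√(I(-99, -541) + h) = √((-28670 + 94*(-99)) - 24024) = √((-28670 - 9306) - 24024) = √(-37976 - 24024) = √(-62000) = 20*I*√155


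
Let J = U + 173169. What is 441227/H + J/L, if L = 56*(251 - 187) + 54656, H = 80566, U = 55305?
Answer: 11026074191/1173040960 ≈ 9.3996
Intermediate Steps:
L = 58240 (L = 56*64 + 54656 = 3584 + 54656 = 58240)
J = 228474 (J = 55305 + 173169 = 228474)
441227/H + J/L = 441227/80566 + 228474/58240 = 441227*(1/80566) + 228474*(1/58240) = 441227/80566 + 114237/29120 = 11026074191/1173040960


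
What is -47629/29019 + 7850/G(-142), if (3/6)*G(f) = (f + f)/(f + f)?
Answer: 113851946/29019 ≈ 3923.4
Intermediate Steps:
G(f) = 2 (G(f) = 2*((f + f)/(f + f)) = 2*((2*f)/((2*f))) = 2*((2*f)*(1/(2*f))) = 2*1 = 2)
-47629/29019 + 7850/G(-142) = -47629/29019 + 7850/2 = -47629*1/29019 + 7850*(½) = -47629/29019 + 3925 = 113851946/29019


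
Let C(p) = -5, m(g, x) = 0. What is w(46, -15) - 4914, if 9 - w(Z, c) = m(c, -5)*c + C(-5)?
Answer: -4900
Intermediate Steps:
w(Z, c) = 14 (w(Z, c) = 9 - (0*c - 5) = 9 - (0 - 5) = 9 - 1*(-5) = 9 + 5 = 14)
w(46, -15) - 4914 = 14 - 4914 = -4900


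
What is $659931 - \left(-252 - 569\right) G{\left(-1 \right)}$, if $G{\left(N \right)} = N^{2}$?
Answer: $660752$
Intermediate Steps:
$659931 - \left(-252 - 569\right) G{\left(-1 \right)} = 659931 - \left(-252 - 569\right) \left(-1\right)^{2} = 659931 - \left(-821\right) 1 = 659931 - -821 = 659931 + 821 = 660752$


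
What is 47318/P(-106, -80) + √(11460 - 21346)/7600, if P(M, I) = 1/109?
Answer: 5157662 + I*√9886/7600 ≈ 5.1577e+6 + 0.013083*I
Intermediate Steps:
P(M, I) = 1/109
47318/P(-106, -80) + √(11460 - 21346)/7600 = 47318/(1/109) + √(11460 - 21346)/7600 = 47318*109 + √(-9886)*(1/7600) = 5157662 + (I*√9886)*(1/7600) = 5157662 + I*√9886/7600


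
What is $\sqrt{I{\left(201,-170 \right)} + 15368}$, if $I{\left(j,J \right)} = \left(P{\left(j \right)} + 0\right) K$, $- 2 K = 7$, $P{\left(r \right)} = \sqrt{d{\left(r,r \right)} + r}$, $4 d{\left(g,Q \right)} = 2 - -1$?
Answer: $\frac{\sqrt{61472 - 7 \sqrt{807}}}{2} \approx 123.77$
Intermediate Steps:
$d{\left(g,Q \right)} = \frac{3}{4}$ ($d{\left(g,Q \right)} = \frac{2 - -1}{4} = \frac{2 + 1}{4} = \frac{1}{4} \cdot 3 = \frac{3}{4}$)
$P{\left(r \right)} = \sqrt{\frac{3}{4} + r}$
$K = - \frac{7}{2}$ ($K = \left(- \frac{1}{2}\right) 7 = - \frac{7}{2} \approx -3.5$)
$I{\left(j,J \right)} = - \frac{7 \sqrt{3 + 4 j}}{4}$ ($I{\left(j,J \right)} = \left(\frac{\sqrt{3 + 4 j}}{2} + 0\right) \left(- \frac{7}{2}\right) = \frac{\sqrt{3 + 4 j}}{2} \left(- \frac{7}{2}\right) = - \frac{7 \sqrt{3 + 4 j}}{4}$)
$\sqrt{I{\left(201,-170 \right)} + 15368} = \sqrt{- \frac{7 \sqrt{3 + 4 \cdot 201}}{4} + 15368} = \sqrt{- \frac{7 \sqrt{3 + 804}}{4} + 15368} = \sqrt{- \frac{7 \sqrt{807}}{4} + 15368} = \sqrt{15368 - \frac{7 \sqrt{807}}{4}}$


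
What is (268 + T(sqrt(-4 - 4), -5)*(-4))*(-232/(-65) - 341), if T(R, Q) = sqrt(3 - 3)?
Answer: -5878044/65 ≈ -90432.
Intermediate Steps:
T(R, Q) = 0 (T(R, Q) = sqrt(0) = 0)
(268 + T(sqrt(-4 - 4), -5)*(-4))*(-232/(-65) - 341) = (268 + 0*(-4))*(-232/(-65) - 341) = (268 + 0)*(-232*(-1/65) - 341) = 268*(232/65 - 341) = 268*(-21933/65) = -5878044/65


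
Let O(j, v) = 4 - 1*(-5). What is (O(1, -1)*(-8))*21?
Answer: -1512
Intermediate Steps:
O(j, v) = 9 (O(j, v) = 4 + 5 = 9)
(O(1, -1)*(-8))*21 = (9*(-8))*21 = -72*21 = -1512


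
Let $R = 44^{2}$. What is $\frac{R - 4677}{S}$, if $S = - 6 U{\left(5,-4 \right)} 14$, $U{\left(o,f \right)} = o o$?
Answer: $\frac{2741}{2100} \approx 1.3052$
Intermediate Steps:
$R = 1936$
$U{\left(o,f \right)} = o^{2}$
$S = -2100$ ($S = - 6 \cdot 5^{2} \cdot 14 = \left(-6\right) 25 \cdot 14 = \left(-150\right) 14 = -2100$)
$\frac{R - 4677}{S} = \frac{1936 - 4677}{-2100} = \left(-2741\right) \left(- \frac{1}{2100}\right) = \frac{2741}{2100}$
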